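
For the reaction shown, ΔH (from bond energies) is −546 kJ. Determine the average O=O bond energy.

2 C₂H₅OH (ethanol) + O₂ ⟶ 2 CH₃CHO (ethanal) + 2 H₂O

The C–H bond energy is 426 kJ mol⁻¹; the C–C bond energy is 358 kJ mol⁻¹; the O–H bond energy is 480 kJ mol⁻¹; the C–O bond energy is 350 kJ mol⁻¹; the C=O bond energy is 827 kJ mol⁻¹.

D(O=O) ≈ 516 kJ/mol

Let D be the O=O bond energy.
Σ(broken) = 2×358 + 10×426 + 2×350 + 2×480 + 1×D = 6636 + D
Σ(formed) = 2×358 + 8×426 + 2×827 + 4×480 = 7698
ΔH = Σ(broken) − Σ(formed) = (6636 + D) − (7698) = −1062 + D
Setting this equal to −546 kJ gives D = 516 kJ/mol.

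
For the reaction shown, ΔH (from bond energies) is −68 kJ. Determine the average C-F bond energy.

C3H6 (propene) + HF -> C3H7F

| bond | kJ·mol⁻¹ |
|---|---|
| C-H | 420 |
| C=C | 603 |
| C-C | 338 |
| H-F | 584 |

D(C-F) ≈ 497 kJ/mol

Let D be the C-F bond energy.
Σ(broken) = 1×338 + 6×420 + 1×603 + 1×584 = 4045
Σ(formed) = 2×338 + 1×D + 7×420 = 3616 + D
ΔH = Σ(broken) − Σ(formed) = (4045) − (3616 + D) = +429 − D
Setting this equal to −68 kJ gives D = 497 kJ/mol.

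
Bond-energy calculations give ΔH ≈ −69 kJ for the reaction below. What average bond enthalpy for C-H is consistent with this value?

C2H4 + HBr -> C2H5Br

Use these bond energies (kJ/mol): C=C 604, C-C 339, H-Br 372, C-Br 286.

D(C-H) ≈ 420 kJ/mol

Let D be the C-H bond energy.
Σ(broken) = 4×D + 1×604 + 1×372 = 976 + 4D
Σ(formed) = 1×286 + 1×339 + 5×D = 625 + 5D
ΔH = Σ(broken) − Σ(formed) = (976 + 4D) − (625 + 5D) = +351 − D
Setting this equal to −69 kJ gives D = 420 kJ/mol.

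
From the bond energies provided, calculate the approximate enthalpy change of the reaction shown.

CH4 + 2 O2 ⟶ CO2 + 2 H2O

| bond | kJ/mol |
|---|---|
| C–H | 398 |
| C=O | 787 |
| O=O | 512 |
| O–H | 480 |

Bonds broken (reactants):
  C–H: 4 × 398 = 1592
  O=O: 2 × 512 = 1024
  Σ(broken) = 2616 kJ
Bonds formed (products):
  C=O: 2 × 787 = 1574
  O–H: 4 × 480 = 1920
  Σ(formed) = 3494 kJ
ΔH = Σ(broken) − Σ(formed) = 2616 − 3494 = −878 kJ

ΔH ≈ −878 kJ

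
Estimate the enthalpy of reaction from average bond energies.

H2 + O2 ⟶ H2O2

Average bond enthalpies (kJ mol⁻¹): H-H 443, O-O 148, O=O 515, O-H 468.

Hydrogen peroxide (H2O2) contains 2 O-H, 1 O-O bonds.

Bonds broken (reactants):
  H-H: 1 × 443 = 443
  O=O: 1 × 515 = 515
  Σ(broken) = 958 kJ
Bonds formed (products):
  O-H: 2 × 468 = 936
  O-O: 1 × 148 = 148
  Σ(formed) = 1084 kJ
ΔH = Σ(broken) − Σ(formed) = 958 − 1084 = −126 kJ

ΔH ≈ −126 kJ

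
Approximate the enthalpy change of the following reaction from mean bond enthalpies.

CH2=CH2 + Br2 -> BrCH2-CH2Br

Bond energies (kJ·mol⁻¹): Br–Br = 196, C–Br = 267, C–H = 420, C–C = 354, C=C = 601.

ΔH ≈ −91 kJ

Bonds broken (reactants):
  Br–Br: 1 × 196 = 196
  C–H: 4 × 420 = 1680
  C=C: 1 × 601 = 601
  Σ(broken) = 2477 kJ
Bonds formed (products):
  C–Br: 2 × 267 = 534
  C–C: 1 × 354 = 354
  C–H: 4 × 420 = 1680
  Σ(formed) = 2568 kJ
ΔH = Σ(broken) − Σ(formed) = 2477 − 2568 = −91 kJ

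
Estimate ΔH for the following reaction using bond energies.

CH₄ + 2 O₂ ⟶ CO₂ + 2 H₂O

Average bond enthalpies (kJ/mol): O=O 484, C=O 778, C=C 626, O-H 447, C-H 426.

ΔH ≈ −672 kJ

Bonds broken (reactants):
  C-H: 4 × 426 = 1704
  O=O: 2 × 484 = 968
  Σ(broken) = 2672 kJ
Bonds formed (products):
  C=O: 2 × 778 = 1556
  O-H: 4 × 447 = 1788
  Σ(formed) = 3344 kJ
ΔH = Σ(broken) − Σ(formed) = 2672 − 3344 = −672 kJ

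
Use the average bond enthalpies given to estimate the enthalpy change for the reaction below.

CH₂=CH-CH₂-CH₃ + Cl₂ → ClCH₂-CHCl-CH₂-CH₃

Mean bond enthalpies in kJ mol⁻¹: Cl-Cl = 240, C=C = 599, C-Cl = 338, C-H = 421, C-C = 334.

Bonds broken (reactants):
  C-C: 2 × 334 = 668
  C-H: 8 × 421 = 3368
  C=C: 1 × 599 = 599
  Cl-Cl: 1 × 240 = 240
  Σ(broken) = 4875 kJ
Bonds formed (products):
  C-C: 3 × 334 = 1002
  C-Cl: 2 × 338 = 676
  C-H: 8 × 421 = 3368
  Σ(formed) = 5046 kJ
ΔH = Σ(broken) − Σ(formed) = 4875 − 5046 = −171 kJ

ΔH ≈ −171 kJ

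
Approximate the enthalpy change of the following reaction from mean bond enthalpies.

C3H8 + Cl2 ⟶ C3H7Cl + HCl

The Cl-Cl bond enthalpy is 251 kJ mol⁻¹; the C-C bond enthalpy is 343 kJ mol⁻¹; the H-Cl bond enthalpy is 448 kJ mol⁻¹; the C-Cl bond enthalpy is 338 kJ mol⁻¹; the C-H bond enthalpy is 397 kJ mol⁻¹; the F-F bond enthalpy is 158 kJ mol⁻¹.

ΔH ≈ −138 kJ

Bonds broken (reactants):
  C-C: 2 × 343 = 686
  C-H: 8 × 397 = 3176
  Cl-Cl: 1 × 251 = 251
  Σ(broken) = 4113 kJ
Bonds formed (products):
  C-C: 2 × 343 = 686
  C-Cl: 1 × 338 = 338
  C-H: 7 × 397 = 2779
  H-Cl: 1 × 448 = 448
  Σ(formed) = 4251 kJ
ΔH = Σ(broken) − Σ(formed) = 4113 − 4251 = −138 kJ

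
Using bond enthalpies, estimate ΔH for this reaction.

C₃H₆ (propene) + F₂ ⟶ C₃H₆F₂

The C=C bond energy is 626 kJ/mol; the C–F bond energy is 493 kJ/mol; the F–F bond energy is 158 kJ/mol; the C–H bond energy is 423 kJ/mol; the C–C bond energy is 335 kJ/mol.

Bonds broken (reactants):
  C–C: 1 × 335 = 335
  C–H: 6 × 423 = 2538
  C=C: 1 × 626 = 626
  F–F: 1 × 158 = 158
  Σ(broken) = 3657 kJ
Bonds formed (products):
  C–C: 2 × 335 = 670
  C–F: 2 × 493 = 986
  C–H: 6 × 423 = 2538
  Σ(formed) = 4194 kJ
ΔH = Σ(broken) − Σ(formed) = 3657 − 4194 = −537 kJ

ΔH ≈ −537 kJ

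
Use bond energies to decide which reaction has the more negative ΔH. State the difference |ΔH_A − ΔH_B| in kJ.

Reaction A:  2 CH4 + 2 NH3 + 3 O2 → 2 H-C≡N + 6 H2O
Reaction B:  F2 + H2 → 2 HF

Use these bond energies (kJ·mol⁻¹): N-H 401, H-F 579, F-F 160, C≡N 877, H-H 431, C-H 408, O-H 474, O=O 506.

Reaction A, by 503 kJ

Reaction A:
  Bonds broken (reactants):
    C-H: 8 × 408 = 3264
    N-H: 6 × 401 = 2406
    O=O: 3 × 506 = 1518
    Σ(broken) = 7188 kJ
  Bonds formed (products):
    C≡N: 2 × 877 = 1754
    C-H: 2 × 408 = 816
    O-H: 12 × 474 = 5688
    Σ(formed) = 8258 kJ
  ΔH_A = 7188 − 8258 = −1070 kJ
Reaction B:
  Bonds broken (reactants):
    F-F: 1 × 160 = 160
    H-H: 1 × 431 = 431
    Σ(broken) = 591 kJ
  Bonds formed (products):
    H-F: 2 × 579 = 1158
    Σ(formed) = 1158 kJ
  ΔH_B = 591 − 1158 = −567 kJ
ΔH_A − ΔH_B = −503 kJ, so reaction A has the more negative ΔH; |ΔH_A − ΔH_B| = 503 kJ.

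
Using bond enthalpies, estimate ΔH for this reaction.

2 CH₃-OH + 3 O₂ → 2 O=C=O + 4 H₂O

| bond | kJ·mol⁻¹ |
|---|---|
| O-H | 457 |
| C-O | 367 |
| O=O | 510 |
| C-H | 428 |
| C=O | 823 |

Bonds broken (reactants):
  C-H: 6 × 428 = 2568
  C-O: 2 × 367 = 734
  O-H: 2 × 457 = 914
  O=O: 3 × 510 = 1530
  Σ(broken) = 5746 kJ
Bonds formed (products):
  C=O: 4 × 823 = 3292
  O-H: 8 × 457 = 3656
  Σ(formed) = 6948 kJ
ΔH = Σ(broken) − Σ(formed) = 5746 − 6948 = −1202 kJ

ΔH ≈ −1202 kJ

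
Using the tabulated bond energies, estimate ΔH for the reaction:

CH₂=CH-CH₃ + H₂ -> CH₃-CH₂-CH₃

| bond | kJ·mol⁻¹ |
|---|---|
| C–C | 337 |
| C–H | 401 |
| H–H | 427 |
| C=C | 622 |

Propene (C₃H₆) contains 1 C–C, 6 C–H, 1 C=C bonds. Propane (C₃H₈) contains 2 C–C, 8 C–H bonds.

Bonds broken (reactants):
  C–C: 1 × 337 = 337
  C–H: 6 × 401 = 2406
  C=C: 1 × 622 = 622
  H–H: 1 × 427 = 427
  Σ(broken) = 3792 kJ
Bonds formed (products):
  C–C: 2 × 337 = 674
  C–H: 8 × 401 = 3208
  Σ(formed) = 3882 kJ
ΔH = Σ(broken) − Σ(formed) = 3792 − 3882 = −90 kJ

ΔH ≈ −90 kJ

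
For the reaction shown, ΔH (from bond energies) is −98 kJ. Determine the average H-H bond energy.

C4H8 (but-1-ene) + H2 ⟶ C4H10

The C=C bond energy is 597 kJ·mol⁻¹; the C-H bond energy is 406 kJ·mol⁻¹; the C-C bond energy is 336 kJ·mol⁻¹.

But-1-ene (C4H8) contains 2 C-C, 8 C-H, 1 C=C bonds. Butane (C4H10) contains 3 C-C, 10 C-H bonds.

Let D be the H-H bond energy.
Σ(broken) = 2×336 + 8×406 + 1×597 + 1×D = 4517 + D
Σ(formed) = 3×336 + 10×406 = 5068
ΔH = Σ(broken) − Σ(formed) = (4517 + D) − (5068) = −551 + D
Setting this equal to −98 kJ gives D = 453 kJ/mol.

D(H-H) ≈ 453 kJ/mol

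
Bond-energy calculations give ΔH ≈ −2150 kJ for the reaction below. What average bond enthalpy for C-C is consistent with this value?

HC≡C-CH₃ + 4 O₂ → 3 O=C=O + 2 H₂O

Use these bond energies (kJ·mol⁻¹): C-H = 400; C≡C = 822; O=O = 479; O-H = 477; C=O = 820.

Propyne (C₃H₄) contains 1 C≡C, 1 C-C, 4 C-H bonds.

Let D be the C-C bond energy.
Σ(broken) = 1×822 + 1×D + 4×400 + 4×479 = 4338 + D
Σ(formed) = 6×820 + 4×477 = 6828
ΔH = Σ(broken) − Σ(formed) = (4338 + D) − (6828) = −2490 + D
Setting this equal to −2150 kJ gives D = 340 kJ/mol.

D(C-C) ≈ 340 kJ/mol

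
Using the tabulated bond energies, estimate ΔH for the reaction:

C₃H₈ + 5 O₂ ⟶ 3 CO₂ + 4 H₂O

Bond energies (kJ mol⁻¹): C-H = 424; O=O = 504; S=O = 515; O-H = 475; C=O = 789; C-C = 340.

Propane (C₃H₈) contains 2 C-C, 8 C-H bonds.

ΔH ≈ −1942 kJ

Bonds broken (reactants):
  C-C: 2 × 340 = 680
  C-H: 8 × 424 = 3392
  O=O: 5 × 504 = 2520
  Σ(broken) = 6592 kJ
Bonds formed (products):
  C=O: 6 × 789 = 4734
  O-H: 8 × 475 = 3800
  Σ(formed) = 8534 kJ
ΔH = Σ(broken) − Σ(formed) = 6592 − 8534 = −1942 kJ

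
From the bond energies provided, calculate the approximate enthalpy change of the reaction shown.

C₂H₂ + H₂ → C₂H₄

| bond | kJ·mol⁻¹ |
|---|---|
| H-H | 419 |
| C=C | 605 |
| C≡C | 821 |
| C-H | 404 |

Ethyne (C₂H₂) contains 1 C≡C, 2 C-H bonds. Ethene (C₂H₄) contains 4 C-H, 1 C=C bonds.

Bonds broken (reactants):
  C≡C: 1 × 821 = 821
  C-H: 2 × 404 = 808
  H-H: 1 × 419 = 419
  Σ(broken) = 2048 kJ
Bonds formed (products):
  C-H: 4 × 404 = 1616
  C=C: 1 × 605 = 605
  Σ(formed) = 2221 kJ
ΔH = Σ(broken) − Σ(formed) = 2048 − 2221 = −173 kJ

ΔH ≈ −173 kJ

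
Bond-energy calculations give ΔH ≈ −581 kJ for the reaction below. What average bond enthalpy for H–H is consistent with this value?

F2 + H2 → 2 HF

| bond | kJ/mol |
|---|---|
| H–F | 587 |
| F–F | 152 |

Let D be the H–H bond energy.
Σ(broken) = 1×152 + 1×D = 152 + D
Σ(formed) = 2×587 = 1174
ΔH = Σ(broken) − Σ(formed) = (152 + D) − (1174) = −1022 + D
Setting this equal to −581 kJ gives D = 441 kJ/mol.

D(H–H) ≈ 441 kJ/mol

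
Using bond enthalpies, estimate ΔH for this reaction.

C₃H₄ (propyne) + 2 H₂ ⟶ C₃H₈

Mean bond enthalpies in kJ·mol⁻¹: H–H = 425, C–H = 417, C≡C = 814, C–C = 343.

Bonds broken (reactants):
  C≡C: 1 × 814 = 814
  C–C: 1 × 343 = 343
  C–H: 4 × 417 = 1668
  H–H: 2 × 425 = 850
  Σ(broken) = 3675 kJ
Bonds formed (products):
  C–C: 2 × 343 = 686
  C–H: 8 × 417 = 3336
  Σ(formed) = 4022 kJ
ΔH = Σ(broken) − Σ(formed) = 3675 − 4022 = −347 kJ

ΔH ≈ −347 kJ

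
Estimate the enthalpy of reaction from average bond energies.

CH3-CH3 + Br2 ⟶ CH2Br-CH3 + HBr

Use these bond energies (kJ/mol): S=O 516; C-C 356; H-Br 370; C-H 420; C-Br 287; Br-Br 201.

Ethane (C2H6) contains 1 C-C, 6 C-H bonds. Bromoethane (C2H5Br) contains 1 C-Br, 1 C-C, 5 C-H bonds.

Bonds broken (reactants):
  Br-Br: 1 × 201 = 201
  C-C: 1 × 356 = 356
  C-H: 6 × 420 = 2520
  Σ(broken) = 3077 kJ
Bonds formed (products):
  C-Br: 1 × 287 = 287
  C-C: 1 × 356 = 356
  C-H: 5 × 420 = 2100
  H-Br: 1 × 370 = 370
  Σ(formed) = 3113 kJ
ΔH = Σ(broken) − Σ(formed) = 3077 − 3113 = −36 kJ

ΔH ≈ −36 kJ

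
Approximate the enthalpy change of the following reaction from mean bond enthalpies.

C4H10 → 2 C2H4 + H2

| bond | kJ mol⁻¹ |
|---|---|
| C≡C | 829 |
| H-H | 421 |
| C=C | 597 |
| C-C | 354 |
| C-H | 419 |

Bonds broken (reactants):
  C-C: 3 × 354 = 1062
  C-H: 10 × 419 = 4190
  Σ(broken) = 5252 kJ
Bonds formed (products):
  C-H: 8 × 419 = 3352
  C=C: 2 × 597 = 1194
  H-H: 1 × 421 = 421
  Σ(formed) = 4967 kJ
ΔH = Σ(broken) − Σ(formed) = 5252 − 4967 = +285 kJ

ΔH ≈ +285 kJ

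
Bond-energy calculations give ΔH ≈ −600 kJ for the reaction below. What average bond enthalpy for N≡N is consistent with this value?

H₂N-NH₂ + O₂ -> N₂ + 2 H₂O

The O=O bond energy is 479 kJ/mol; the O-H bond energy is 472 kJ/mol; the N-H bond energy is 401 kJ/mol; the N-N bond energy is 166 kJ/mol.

D(N≡N) ≈ 961 kJ/mol

Let D be the N≡N bond energy.
Σ(broken) = 4×401 + 1×166 + 1×479 = 2249
Σ(formed) = 1×D + 4×472 = 1888 + D
ΔH = Σ(broken) − Σ(formed) = (2249) − (1888 + D) = +361 − D
Setting this equal to −600 kJ gives D = 961 kJ/mol.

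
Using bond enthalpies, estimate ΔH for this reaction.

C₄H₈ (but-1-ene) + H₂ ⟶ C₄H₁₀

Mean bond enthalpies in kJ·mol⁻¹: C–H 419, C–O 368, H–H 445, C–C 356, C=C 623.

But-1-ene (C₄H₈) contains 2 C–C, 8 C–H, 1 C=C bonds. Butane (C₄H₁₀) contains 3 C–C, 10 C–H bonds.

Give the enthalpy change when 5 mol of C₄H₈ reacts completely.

ΔH = −630 kJ

Bonds broken (reactants):
  C–C: 2 × 356 = 712
  C–H: 8 × 419 = 3352
  C=C: 1 × 623 = 623
  H–H: 1 × 445 = 445
  Σ(broken) = 5132 kJ
Bonds formed (products):
  C–C: 3 × 356 = 1068
  C–H: 10 × 419 = 4190
  Σ(formed) = 5258 kJ
ΔH = Σ(broken) − Σ(formed) = 5132 − 5258 = −126 kJ
For 5× the reaction as written: 5 × (−126) = −630 kJ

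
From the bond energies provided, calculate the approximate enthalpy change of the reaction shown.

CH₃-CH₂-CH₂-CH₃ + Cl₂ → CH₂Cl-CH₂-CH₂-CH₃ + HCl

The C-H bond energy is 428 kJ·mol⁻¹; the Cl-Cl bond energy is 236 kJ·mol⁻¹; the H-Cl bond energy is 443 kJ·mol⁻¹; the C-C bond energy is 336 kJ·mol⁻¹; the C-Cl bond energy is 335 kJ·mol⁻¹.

ΔH ≈ −114 kJ

Bonds broken (reactants):
  C-C: 3 × 336 = 1008
  C-H: 10 × 428 = 4280
  Cl-Cl: 1 × 236 = 236
  Σ(broken) = 5524 kJ
Bonds formed (products):
  C-C: 3 × 336 = 1008
  C-Cl: 1 × 335 = 335
  C-H: 9 × 428 = 3852
  H-Cl: 1 × 443 = 443
  Σ(formed) = 5638 kJ
ΔH = Σ(broken) − Σ(formed) = 5524 − 5638 = −114 kJ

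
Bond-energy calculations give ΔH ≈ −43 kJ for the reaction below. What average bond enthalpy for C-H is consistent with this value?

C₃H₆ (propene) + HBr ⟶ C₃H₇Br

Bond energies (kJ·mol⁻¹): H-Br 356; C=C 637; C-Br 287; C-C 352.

D(C-H) ≈ 397 kJ/mol

Let D be the C-H bond energy.
Σ(broken) = 1×352 + 6×D + 1×637 + 1×356 = 1345 + 6D
Σ(formed) = 1×287 + 2×352 + 7×D = 991 + 7D
ΔH = Σ(broken) − Σ(formed) = (1345 + 6D) − (991 + 7D) = +354 − D
Setting this equal to −43 kJ gives D = 397 kJ/mol.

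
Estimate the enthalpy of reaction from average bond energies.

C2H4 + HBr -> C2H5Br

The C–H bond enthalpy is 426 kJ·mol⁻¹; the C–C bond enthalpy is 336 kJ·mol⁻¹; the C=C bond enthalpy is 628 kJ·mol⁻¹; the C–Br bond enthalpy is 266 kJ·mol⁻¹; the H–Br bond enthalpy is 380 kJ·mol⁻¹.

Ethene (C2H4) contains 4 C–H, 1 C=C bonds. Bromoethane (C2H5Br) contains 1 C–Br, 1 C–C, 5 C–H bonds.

Bonds broken (reactants):
  C–H: 4 × 426 = 1704
  C=C: 1 × 628 = 628
  H–Br: 1 × 380 = 380
  Σ(broken) = 2712 kJ
Bonds formed (products):
  C–Br: 1 × 266 = 266
  C–C: 1 × 336 = 336
  C–H: 5 × 426 = 2130
  Σ(formed) = 2732 kJ
ΔH = Σ(broken) − Σ(formed) = 2712 − 2732 = −20 kJ

ΔH ≈ −20 kJ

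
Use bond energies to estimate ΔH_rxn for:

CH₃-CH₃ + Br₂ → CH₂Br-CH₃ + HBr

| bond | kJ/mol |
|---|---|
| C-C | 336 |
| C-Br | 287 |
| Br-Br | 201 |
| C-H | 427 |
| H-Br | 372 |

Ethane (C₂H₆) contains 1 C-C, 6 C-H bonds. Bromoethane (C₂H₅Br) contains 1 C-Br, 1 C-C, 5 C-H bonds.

Bonds broken (reactants):
  Br-Br: 1 × 201 = 201
  C-C: 1 × 336 = 336
  C-H: 6 × 427 = 2562
  Σ(broken) = 3099 kJ
Bonds formed (products):
  C-Br: 1 × 287 = 287
  C-C: 1 × 336 = 336
  C-H: 5 × 427 = 2135
  H-Br: 1 × 372 = 372
  Σ(formed) = 3130 kJ
ΔH = Σ(broken) − Σ(formed) = 3099 − 3130 = −31 kJ

ΔH ≈ −31 kJ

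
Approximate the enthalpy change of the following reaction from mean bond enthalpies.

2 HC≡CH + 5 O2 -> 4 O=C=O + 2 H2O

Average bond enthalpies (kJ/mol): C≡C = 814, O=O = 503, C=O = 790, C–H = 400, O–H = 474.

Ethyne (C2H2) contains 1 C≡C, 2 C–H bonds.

Bonds broken (reactants):
  C≡C: 2 × 814 = 1628
  C–H: 4 × 400 = 1600
  O=O: 5 × 503 = 2515
  Σ(broken) = 5743 kJ
Bonds formed (products):
  C=O: 8 × 790 = 6320
  O–H: 4 × 474 = 1896
  Σ(formed) = 8216 kJ
ΔH = Σ(broken) − Σ(formed) = 5743 − 8216 = −2473 kJ

ΔH ≈ −2473 kJ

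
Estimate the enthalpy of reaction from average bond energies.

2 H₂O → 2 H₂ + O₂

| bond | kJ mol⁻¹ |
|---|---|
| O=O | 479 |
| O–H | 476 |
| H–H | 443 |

Bonds broken (reactants):
  O–H: 4 × 476 = 1904
  Σ(broken) = 1904 kJ
Bonds formed (products):
  H–H: 2 × 443 = 886
  O=O: 1 × 479 = 479
  Σ(formed) = 1365 kJ
ΔH = Σ(broken) − Σ(formed) = 1904 − 1365 = +539 kJ

ΔH ≈ +539 kJ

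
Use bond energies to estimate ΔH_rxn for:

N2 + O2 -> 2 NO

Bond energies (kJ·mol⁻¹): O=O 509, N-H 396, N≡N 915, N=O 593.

Bonds broken (reactants):
  N≡N: 1 × 915 = 915
  O=O: 1 × 509 = 509
  Σ(broken) = 1424 kJ
Bonds formed (products):
  N=O: 2 × 593 = 1186
  Σ(formed) = 1186 kJ
ΔH = Σ(broken) − Σ(formed) = 1424 − 1186 = +238 kJ

ΔH ≈ +238 kJ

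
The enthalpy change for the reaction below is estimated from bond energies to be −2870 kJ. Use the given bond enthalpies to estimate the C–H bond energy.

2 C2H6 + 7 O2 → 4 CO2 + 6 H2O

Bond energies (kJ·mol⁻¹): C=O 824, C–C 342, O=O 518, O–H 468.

D(C–H) ≈ 419 kJ/mol

Let D be the C–H bond energy.
Σ(broken) = 2×342 + 12×D + 7×518 = 4310 + 12D
Σ(formed) = 8×824 + 12×468 = 12208
ΔH = Σ(broken) − Σ(formed) = (4310 + 12D) − (12208) = −7898 + 12D
Setting this equal to −2870 kJ gives 12D = 5028, so D = 419 kJ/mol.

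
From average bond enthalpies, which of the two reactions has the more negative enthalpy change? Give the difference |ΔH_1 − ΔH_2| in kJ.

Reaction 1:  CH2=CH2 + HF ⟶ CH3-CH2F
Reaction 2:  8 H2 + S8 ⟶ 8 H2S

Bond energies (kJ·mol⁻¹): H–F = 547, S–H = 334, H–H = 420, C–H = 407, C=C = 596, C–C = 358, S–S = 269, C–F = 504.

Reaction 1, by 294 kJ

Reaction 1:
  Bonds broken (reactants):
    C–H: 4 × 407 = 1628
    C=C: 1 × 596 = 596
    H–F: 1 × 547 = 547
    Σ(broken) = 2771 kJ
  Bonds formed (products):
    C–C: 1 × 358 = 358
    C–F: 1 × 504 = 504
    C–H: 5 × 407 = 2035
    Σ(formed) = 2897 kJ
  ΔH_1 = 2771 − 2897 = −126 kJ
Reaction 2:
  Bonds broken (reactants):
    H–H: 8 × 420 = 3360
    S–S: 8 × 269 = 2152
    Σ(broken) = 5512 kJ
  Bonds formed (products):
    S–H: 16 × 334 = 5344
    Σ(formed) = 5344 kJ
  ΔH_2 = 5512 − 5344 = +168 kJ
ΔH_1 − ΔH_2 = −294 kJ, so reaction 1 has the more negative ΔH; |ΔH_1 − ΔH_2| = 294 kJ.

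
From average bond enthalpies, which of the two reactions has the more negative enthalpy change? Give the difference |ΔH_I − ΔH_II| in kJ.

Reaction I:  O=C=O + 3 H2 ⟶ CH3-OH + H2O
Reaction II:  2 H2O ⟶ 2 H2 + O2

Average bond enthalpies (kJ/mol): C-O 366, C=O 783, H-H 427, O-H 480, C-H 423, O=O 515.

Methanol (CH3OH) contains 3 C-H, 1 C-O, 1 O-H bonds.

Reaction I:
  Bonds broken (reactants):
    C=O: 2 × 783 = 1566
    H-H: 3 × 427 = 1281
    Σ(broken) = 2847 kJ
  Bonds formed (products):
    C-H: 3 × 423 = 1269
    C-O: 1 × 366 = 366
    O-H: 3 × 480 = 1440
    Σ(formed) = 3075 kJ
  ΔH_I = 2847 − 3075 = −228 kJ
Reaction II:
  Bonds broken (reactants):
    O-H: 4 × 480 = 1920
    Σ(broken) = 1920 kJ
  Bonds formed (products):
    H-H: 2 × 427 = 854
    O=O: 1 × 515 = 515
    Σ(formed) = 1369 kJ
  ΔH_II = 1920 − 1369 = +551 kJ
ΔH_I − ΔH_II = −779 kJ, so reaction I has the more negative ΔH; |ΔH_I − ΔH_II| = 779 kJ.

Reaction I, by 779 kJ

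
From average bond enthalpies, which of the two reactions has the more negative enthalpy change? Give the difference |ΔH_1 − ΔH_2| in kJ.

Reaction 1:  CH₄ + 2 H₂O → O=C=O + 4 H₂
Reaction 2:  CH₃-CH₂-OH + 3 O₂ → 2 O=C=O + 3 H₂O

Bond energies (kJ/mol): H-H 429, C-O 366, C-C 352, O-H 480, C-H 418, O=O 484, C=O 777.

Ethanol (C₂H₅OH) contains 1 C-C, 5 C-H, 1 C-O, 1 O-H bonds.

Reaction 2, by 1570 kJ

Reaction 1:
  Bonds broken (reactants):
    C-H: 4 × 418 = 1672
    O-H: 4 × 480 = 1920
    Σ(broken) = 3592 kJ
  Bonds formed (products):
    C=O: 2 × 777 = 1554
    H-H: 4 × 429 = 1716
    Σ(formed) = 3270 kJ
  ΔH_1 = 3592 − 3270 = +322 kJ
Reaction 2:
  Bonds broken (reactants):
    C-C: 1 × 352 = 352
    C-H: 5 × 418 = 2090
    C-O: 1 × 366 = 366
    O-H: 1 × 480 = 480
    O=O: 3 × 484 = 1452
    Σ(broken) = 4740 kJ
  Bonds formed (products):
    C=O: 4 × 777 = 3108
    O-H: 6 × 480 = 2880
    Σ(formed) = 5988 kJ
  ΔH_2 = 4740 − 5988 = −1248 kJ
ΔH_1 − ΔH_2 = +1570 kJ, so reaction 2 has the more negative ΔH; |ΔH_1 − ΔH_2| = 1570 kJ.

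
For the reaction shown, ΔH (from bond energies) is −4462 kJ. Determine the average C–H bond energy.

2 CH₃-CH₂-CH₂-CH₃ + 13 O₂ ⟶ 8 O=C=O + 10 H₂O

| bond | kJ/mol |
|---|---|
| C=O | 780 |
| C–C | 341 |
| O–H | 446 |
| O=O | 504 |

Let D be the C–H bond energy.
Σ(broken) = 6×341 + 20×D + 13×504 = 8598 + 20D
Σ(formed) = 16×780 + 20×446 = 21400
ΔH = Σ(broken) − Σ(formed) = (8598 + 20D) − (21400) = −12802 + 20D
Setting this equal to −4462 kJ gives 20D = 8340, so D = 417 kJ/mol.

D(C–H) ≈ 417 kJ/mol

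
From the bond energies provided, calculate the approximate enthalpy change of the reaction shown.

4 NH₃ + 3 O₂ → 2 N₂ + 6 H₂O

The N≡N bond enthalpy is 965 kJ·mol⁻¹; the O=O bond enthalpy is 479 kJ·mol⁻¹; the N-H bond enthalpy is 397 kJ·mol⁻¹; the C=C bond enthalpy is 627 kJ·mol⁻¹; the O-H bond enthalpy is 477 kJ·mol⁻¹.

Bonds broken (reactants):
  N-H: 12 × 397 = 4764
  O=O: 3 × 479 = 1437
  Σ(broken) = 6201 kJ
Bonds formed (products):
  N≡N: 2 × 965 = 1930
  O-H: 12 × 477 = 5724
  Σ(formed) = 7654 kJ
ΔH = Σ(broken) − Σ(formed) = 6201 − 7654 = −1453 kJ

ΔH ≈ −1453 kJ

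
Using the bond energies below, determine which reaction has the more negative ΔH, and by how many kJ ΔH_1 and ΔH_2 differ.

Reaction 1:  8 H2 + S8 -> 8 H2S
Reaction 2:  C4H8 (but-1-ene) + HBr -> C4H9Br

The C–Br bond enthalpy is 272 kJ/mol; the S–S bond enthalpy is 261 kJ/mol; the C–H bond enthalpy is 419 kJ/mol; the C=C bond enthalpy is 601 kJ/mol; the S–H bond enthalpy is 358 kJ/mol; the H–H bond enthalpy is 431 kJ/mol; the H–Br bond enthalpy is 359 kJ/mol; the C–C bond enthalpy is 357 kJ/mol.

Reaction 1, by 104 kJ

Reaction 1:
  Bonds broken (reactants):
    H–H: 8 × 431 = 3448
    S–S: 8 × 261 = 2088
    Σ(broken) = 5536 kJ
  Bonds formed (products):
    S–H: 16 × 358 = 5728
    Σ(formed) = 5728 kJ
  ΔH_1 = 5536 − 5728 = −192 kJ
Reaction 2:
  Bonds broken (reactants):
    C–C: 2 × 357 = 714
    C–H: 8 × 419 = 3352
    C=C: 1 × 601 = 601
    H–Br: 1 × 359 = 359
    Σ(broken) = 5026 kJ
  Bonds formed (products):
    C–Br: 1 × 272 = 272
    C–C: 3 × 357 = 1071
    C–H: 9 × 419 = 3771
    Σ(formed) = 5114 kJ
  ΔH_2 = 5026 − 5114 = −88 kJ
ΔH_1 − ΔH_2 = −104 kJ, so reaction 1 has the more negative ΔH; |ΔH_1 − ΔH_2| = 104 kJ.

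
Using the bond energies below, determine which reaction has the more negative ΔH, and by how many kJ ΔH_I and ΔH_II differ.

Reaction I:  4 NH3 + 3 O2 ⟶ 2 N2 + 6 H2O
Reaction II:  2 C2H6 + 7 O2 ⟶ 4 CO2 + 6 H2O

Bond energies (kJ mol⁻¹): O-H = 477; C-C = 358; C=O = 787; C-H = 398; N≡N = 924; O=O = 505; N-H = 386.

Reaction II, by 1568 kJ

Reaction I:
  Bonds broken (reactants):
    N-H: 12 × 386 = 4632
    O=O: 3 × 505 = 1515
    Σ(broken) = 6147 kJ
  Bonds formed (products):
    N≡N: 2 × 924 = 1848
    O-H: 12 × 477 = 5724
    Σ(formed) = 7572 kJ
  ΔH_I = 6147 − 7572 = −1425 kJ
Reaction II:
  Bonds broken (reactants):
    C-C: 2 × 358 = 716
    C-H: 12 × 398 = 4776
    O=O: 7 × 505 = 3535
    Σ(broken) = 9027 kJ
  Bonds formed (products):
    C=O: 8 × 787 = 6296
    O-H: 12 × 477 = 5724
    Σ(formed) = 12020 kJ
  ΔH_II = 9027 − 12020 = −2993 kJ
ΔH_I − ΔH_II = +1568 kJ, so reaction II has the more negative ΔH; |ΔH_I − ΔH_II| = 1568 kJ.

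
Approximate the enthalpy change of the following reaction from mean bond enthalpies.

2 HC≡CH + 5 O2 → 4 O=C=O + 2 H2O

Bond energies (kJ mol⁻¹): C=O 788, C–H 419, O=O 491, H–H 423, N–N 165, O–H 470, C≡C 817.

Bonds broken (reactants):
  C≡C: 2 × 817 = 1634
  C–H: 4 × 419 = 1676
  O=O: 5 × 491 = 2455
  Σ(broken) = 5765 kJ
Bonds formed (products):
  C=O: 8 × 788 = 6304
  O–H: 4 × 470 = 1880
  Σ(formed) = 8184 kJ
ΔH = Σ(broken) − Σ(formed) = 5765 − 8184 = −2419 kJ

ΔH ≈ −2419 kJ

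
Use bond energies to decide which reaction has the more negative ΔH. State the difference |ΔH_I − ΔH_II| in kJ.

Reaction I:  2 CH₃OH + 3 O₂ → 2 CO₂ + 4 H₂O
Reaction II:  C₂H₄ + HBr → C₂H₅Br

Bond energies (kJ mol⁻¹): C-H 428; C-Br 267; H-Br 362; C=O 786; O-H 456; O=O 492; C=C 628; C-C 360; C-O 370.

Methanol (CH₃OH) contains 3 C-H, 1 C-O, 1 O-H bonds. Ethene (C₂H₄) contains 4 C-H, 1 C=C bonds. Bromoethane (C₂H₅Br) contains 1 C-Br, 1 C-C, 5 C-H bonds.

Reaction I:
  Bonds broken (reactants):
    C-H: 6 × 428 = 2568
    C-O: 2 × 370 = 740
    O-H: 2 × 456 = 912
    O=O: 3 × 492 = 1476
    Σ(broken) = 5696 kJ
  Bonds formed (products):
    C=O: 4 × 786 = 3144
    O-H: 8 × 456 = 3648
    Σ(formed) = 6792 kJ
  ΔH_I = 5696 − 6792 = −1096 kJ
Reaction II:
  Bonds broken (reactants):
    C-H: 4 × 428 = 1712
    C=C: 1 × 628 = 628
    H-Br: 1 × 362 = 362
    Σ(broken) = 2702 kJ
  Bonds formed (products):
    C-Br: 1 × 267 = 267
    C-C: 1 × 360 = 360
    C-H: 5 × 428 = 2140
    Σ(formed) = 2767 kJ
  ΔH_II = 2702 − 2767 = −65 kJ
ΔH_I − ΔH_II = −1031 kJ, so reaction I has the more negative ΔH; |ΔH_I − ΔH_II| = 1031 kJ.

Reaction I, by 1031 kJ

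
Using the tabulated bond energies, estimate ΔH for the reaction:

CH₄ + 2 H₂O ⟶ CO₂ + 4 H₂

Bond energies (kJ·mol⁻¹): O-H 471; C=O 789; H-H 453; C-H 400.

ΔH ≈ +94 kJ

Bonds broken (reactants):
  C-H: 4 × 400 = 1600
  O-H: 4 × 471 = 1884
  Σ(broken) = 3484 kJ
Bonds formed (products):
  C=O: 2 × 789 = 1578
  H-H: 4 × 453 = 1812
  Σ(formed) = 3390 kJ
ΔH = Σ(broken) − Σ(formed) = 3484 − 3390 = +94 kJ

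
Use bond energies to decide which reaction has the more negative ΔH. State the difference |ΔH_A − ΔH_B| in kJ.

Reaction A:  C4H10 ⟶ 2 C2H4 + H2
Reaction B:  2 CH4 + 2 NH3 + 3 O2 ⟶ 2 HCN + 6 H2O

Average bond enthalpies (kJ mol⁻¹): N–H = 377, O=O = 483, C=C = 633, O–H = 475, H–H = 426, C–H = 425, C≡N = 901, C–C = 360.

Reaction B, by 1479 kJ

Reaction A:
  Bonds broken (reactants):
    C–C: 3 × 360 = 1080
    C–H: 10 × 425 = 4250
    Σ(broken) = 5330 kJ
  Bonds formed (products):
    C–H: 8 × 425 = 3400
    C=C: 2 × 633 = 1266
    H–H: 1 × 426 = 426
    Σ(formed) = 5092 kJ
  ΔH_A = 5330 − 5092 = +238 kJ
Reaction B:
  Bonds broken (reactants):
    C–H: 8 × 425 = 3400
    N–H: 6 × 377 = 2262
    O=O: 3 × 483 = 1449
    Σ(broken) = 7111 kJ
  Bonds formed (products):
    C≡N: 2 × 901 = 1802
    C–H: 2 × 425 = 850
    O–H: 12 × 475 = 5700
    Σ(formed) = 8352 kJ
  ΔH_B = 7111 − 8352 = −1241 kJ
ΔH_A − ΔH_B = +1479 kJ, so reaction B has the more negative ΔH; |ΔH_A − ΔH_B| = 1479 kJ.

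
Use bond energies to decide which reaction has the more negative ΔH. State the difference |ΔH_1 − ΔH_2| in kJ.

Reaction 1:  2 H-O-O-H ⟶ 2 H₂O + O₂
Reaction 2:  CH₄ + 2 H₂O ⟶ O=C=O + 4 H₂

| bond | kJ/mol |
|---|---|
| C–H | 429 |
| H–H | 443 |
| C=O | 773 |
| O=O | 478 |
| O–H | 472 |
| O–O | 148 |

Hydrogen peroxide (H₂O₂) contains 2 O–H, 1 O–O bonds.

Reaction 1:
  Bonds broken (reactants):
    O–H: 4 × 472 = 1888
    O–O: 2 × 148 = 296
    Σ(broken) = 2184 kJ
  Bonds formed (products):
    O–H: 4 × 472 = 1888
    O=O: 1 × 478 = 478
    Σ(formed) = 2366 kJ
  ΔH_1 = 2184 − 2366 = −182 kJ
Reaction 2:
  Bonds broken (reactants):
    C–H: 4 × 429 = 1716
    O–H: 4 × 472 = 1888
    Σ(broken) = 3604 kJ
  Bonds formed (products):
    C=O: 2 × 773 = 1546
    H–H: 4 × 443 = 1772
    Σ(formed) = 3318 kJ
  ΔH_2 = 3604 − 3318 = +286 kJ
ΔH_1 − ΔH_2 = −468 kJ, so reaction 1 has the more negative ΔH; |ΔH_1 − ΔH_2| = 468 kJ.

Reaction 1, by 468 kJ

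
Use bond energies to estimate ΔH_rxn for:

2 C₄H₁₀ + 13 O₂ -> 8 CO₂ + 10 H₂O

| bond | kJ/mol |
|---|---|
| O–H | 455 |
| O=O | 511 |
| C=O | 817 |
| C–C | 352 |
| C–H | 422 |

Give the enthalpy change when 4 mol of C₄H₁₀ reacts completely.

Bonds broken (reactants):
  C–C: 6 × 352 = 2112
  C–H: 20 × 422 = 8440
  O=O: 13 × 511 = 6643
  Σ(broken) = 17195 kJ
Bonds formed (products):
  C=O: 16 × 817 = 13072
  O–H: 20 × 455 = 9100
  Σ(formed) = 22172 kJ
ΔH = Σ(broken) − Σ(formed) = 17195 − 22172 = −4977 kJ
For 2× the reaction as written: 2 × (−4977) = −9954 kJ

ΔH = −9954 kJ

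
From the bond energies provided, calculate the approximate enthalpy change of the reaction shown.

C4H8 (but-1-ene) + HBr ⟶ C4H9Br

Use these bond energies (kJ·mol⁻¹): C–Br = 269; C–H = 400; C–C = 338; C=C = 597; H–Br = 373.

Bonds broken (reactants):
  C–C: 2 × 338 = 676
  C–H: 8 × 400 = 3200
  C=C: 1 × 597 = 597
  H–Br: 1 × 373 = 373
  Σ(broken) = 4846 kJ
Bonds formed (products):
  C–Br: 1 × 269 = 269
  C–C: 3 × 338 = 1014
  C–H: 9 × 400 = 3600
  Σ(formed) = 4883 kJ
ΔH = Σ(broken) − Σ(formed) = 4846 − 4883 = −37 kJ

ΔH ≈ −37 kJ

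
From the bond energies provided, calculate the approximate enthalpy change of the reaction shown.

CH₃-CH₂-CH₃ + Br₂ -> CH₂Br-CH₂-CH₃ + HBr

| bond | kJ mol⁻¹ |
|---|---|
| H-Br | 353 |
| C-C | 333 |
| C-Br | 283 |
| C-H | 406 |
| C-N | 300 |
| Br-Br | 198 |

Bonds broken (reactants):
  Br-Br: 1 × 198 = 198
  C-C: 2 × 333 = 666
  C-H: 8 × 406 = 3248
  Σ(broken) = 4112 kJ
Bonds formed (products):
  C-Br: 1 × 283 = 283
  C-C: 2 × 333 = 666
  C-H: 7 × 406 = 2842
  H-Br: 1 × 353 = 353
  Σ(formed) = 4144 kJ
ΔH = Σ(broken) − Σ(formed) = 4112 − 4144 = −32 kJ

ΔH ≈ −32 kJ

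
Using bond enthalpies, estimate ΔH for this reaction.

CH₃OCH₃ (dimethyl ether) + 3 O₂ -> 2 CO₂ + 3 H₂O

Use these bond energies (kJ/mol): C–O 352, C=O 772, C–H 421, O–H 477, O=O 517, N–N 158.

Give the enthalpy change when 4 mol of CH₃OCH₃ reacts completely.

Bonds broken (reactants):
  C–H: 6 × 421 = 2526
  C–O: 2 × 352 = 704
  O=O: 3 × 517 = 1551
  Σ(broken) = 4781 kJ
Bonds formed (products):
  C=O: 4 × 772 = 3088
  O–H: 6 × 477 = 2862
  Σ(formed) = 5950 kJ
ΔH = Σ(broken) − Σ(formed) = 4781 − 5950 = −1169 kJ
For 4× the reaction as written: 4 × (−1169) = −4676 kJ

ΔH = −4676 kJ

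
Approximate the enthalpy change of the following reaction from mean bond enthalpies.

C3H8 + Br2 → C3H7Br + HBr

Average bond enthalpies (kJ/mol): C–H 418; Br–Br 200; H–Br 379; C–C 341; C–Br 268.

Bonds broken (reactants):
  Br–Br: 1 × 200 = 200
  C–C: 2 × 341 = 682
  C–H: 8 × 418 = 3344
  Σ(broken) = 4226 kJ
Bonds formed (products):
  C–Br: 1 × 268 = 268
  C–C: 2 × 341 = 682
  C–H: 7 × 418 = 2926
  H–Br: 1 × 379 = 379
  Σ(formed) = 4255 kJ
ΔH = Σ(broken) − Σ(formed) = 4226 − 4255 = −29 kJ

ΔH ≈ −29 kJ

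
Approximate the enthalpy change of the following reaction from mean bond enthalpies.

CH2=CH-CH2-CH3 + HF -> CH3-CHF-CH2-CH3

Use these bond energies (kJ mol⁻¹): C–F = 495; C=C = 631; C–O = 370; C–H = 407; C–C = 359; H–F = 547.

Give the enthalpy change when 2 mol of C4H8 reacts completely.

Bonds broken (reactants):
  C–C: 2 × 359 = 718
  C–H: 8 × 407 = 3256
  C=C: 1 × 631 = 631
  H–F: 1 × 547 = 547
  Σ(broken) = 5152 kJ
Bonds formed (products):
  C–C: 3 × 359 = 1077
  C–F: 1 × 495 = 495
  C–H: 9 × 407 = 3663
  Σ(formed) = 5235 kJ
ΔH = Σ(broken) − Σ(formed) = 5152 − 5235 = −83 kJ
For 2× the reaction as written: 2 × (−83) = −166 kJ

ΔH = −166 kJ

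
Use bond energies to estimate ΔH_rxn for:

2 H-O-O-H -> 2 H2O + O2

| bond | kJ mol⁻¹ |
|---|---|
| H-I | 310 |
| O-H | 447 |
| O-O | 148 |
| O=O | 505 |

Bonds broken (reactants):
  O-H: 4 × 447 = 1788
  O-O: 2 × 148 = 296
  Σ(broken) = 2084 kJ
Bonds formed (products):
  O-H: 4 × 447 = 1788
  O=O: 1 × 505 = 505
  Σ(formed) = 2293 kJ
ΔH = Σ(broken) − Σ(formed) = 2084 − 2293 = −209 kJ

ΔH ≈ −209 kJ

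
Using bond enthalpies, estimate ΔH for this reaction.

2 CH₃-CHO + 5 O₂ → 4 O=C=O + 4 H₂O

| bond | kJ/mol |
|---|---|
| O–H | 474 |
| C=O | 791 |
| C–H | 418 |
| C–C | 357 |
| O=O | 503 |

Bonds broken (reactants):
  C–C: 2 × 357 = 714
  C–H: 8 × 418 = 3344
  C=O: 2 × 791 = 1582
  O=O: 5 × 503 = 2515
  Σ(broken) = 8155 kJ
Bonds formed (products):
  C=O: 8 × 791 = 6328
  O–H: 8 × 474 = 3792
  Σ(formed) = 10120 kJ
ΔH = Σ(broken) − Σ(formed) = 8155 − 10120 = −1965 kJ

ΔH ≈ −1965 kJ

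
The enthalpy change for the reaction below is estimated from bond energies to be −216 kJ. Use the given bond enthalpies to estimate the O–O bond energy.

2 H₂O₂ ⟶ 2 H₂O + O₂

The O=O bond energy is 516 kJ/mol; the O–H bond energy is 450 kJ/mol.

D(O–O) ≈ 150 kJ/mol

Let D be the O–O bond energy.
Σ(broken) = 4×450 + 2×D = 1800 + 2D
Σ(formed) = 4×450 + 1×516 = 2316
ΔH = Σ(broken) − Σ(formed) = (1800 + 2D) − (2316) = −516 + 2D
Setting this equal to −216 kJ gives 2D = 300, so D = 150 kJ/mol.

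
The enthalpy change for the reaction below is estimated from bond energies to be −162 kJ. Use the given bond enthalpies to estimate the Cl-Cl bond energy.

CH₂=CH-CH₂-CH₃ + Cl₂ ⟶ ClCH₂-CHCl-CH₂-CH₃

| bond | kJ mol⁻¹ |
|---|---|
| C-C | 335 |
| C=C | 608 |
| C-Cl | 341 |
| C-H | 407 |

D(Cl-Cl) ≈ 247 kJ/mol

Let D be the Cl-Cl bond energy.
Σ(broken) = 2×335 + 8×407 + 1×608 + 1×D = 4534 + D
Σ(formed) = 3×335 + 2×341 + 8×407 = 4943
ΔH = Σ(broken) − Σ(formed) = (4534 + D) − (4943) = −409 + D
Setting this equal to −162 kJ gives D = 247 kJ/mol.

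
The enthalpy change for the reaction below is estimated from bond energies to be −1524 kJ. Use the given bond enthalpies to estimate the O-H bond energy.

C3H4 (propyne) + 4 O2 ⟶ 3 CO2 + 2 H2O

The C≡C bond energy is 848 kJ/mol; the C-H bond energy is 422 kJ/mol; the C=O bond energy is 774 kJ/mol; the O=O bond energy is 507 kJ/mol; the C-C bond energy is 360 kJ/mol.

D(O-H) ≈ 451 kJ/mol

Let D be the O-H bond energy.
Σ(broken) = 1×848 + 1×360 + 4×422 + 4×507 = 4924
Σ(formed) = 6×774 + 4×D = 4644 + 4D
ΔH = Σ(broken) − Σ(formed) = (4924) − (4644 + 4D) = +280 − 4D
Setting this equal to −1524 kJ gives 4D = 1804, so D = 451 kJ/mol.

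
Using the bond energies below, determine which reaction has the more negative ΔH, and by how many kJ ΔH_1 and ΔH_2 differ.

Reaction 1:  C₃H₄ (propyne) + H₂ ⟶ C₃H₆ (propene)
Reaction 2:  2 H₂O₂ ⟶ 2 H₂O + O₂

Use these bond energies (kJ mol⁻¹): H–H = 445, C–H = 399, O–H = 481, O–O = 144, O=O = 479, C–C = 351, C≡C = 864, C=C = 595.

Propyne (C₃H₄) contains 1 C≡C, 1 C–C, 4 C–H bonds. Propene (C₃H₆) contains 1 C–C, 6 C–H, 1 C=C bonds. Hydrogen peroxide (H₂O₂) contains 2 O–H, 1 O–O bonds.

Reaction 2, by 107 kJ

Reaction 1:
  Bonds broken (reactants):
    C≡C: 1 × 864 = 864
    C–C: 1 × 351 = 351
    C–H: 4 × 399 = 1596
    H–H: 1 × 445 = 445
    Σ(broken) = 3256 kJ
  Bonds formed (products):
    C–C: 1 × 351 = 351
    C–H: 6 × 399 = 2394
    C=C: 1 × 595 = 595
    Σ(formed) = 3340 kJ
  ΔH_1 = 3256 − 3340 = −84 kJ
Reaction 2:
  Bonds broken (reactants):
    O–H: 4 × 481 = 1924
    O–O: 2 × 144 = 288
    Σ(broken) = 2212 kJ
  Bonds formed (products):
    O–H: 4 × 481 = 1924
    O=O: 1 × 479 = 479
    Σ(formed) = 2403 kJ
  ΔH_2 = 2212 − 2403 = −191 kJ
ΔH_1 − ΔH_2 = +107 kJ, so reaction 2 has the more negative ΔH; |ΔH_1 − ΔH_2| = 107 kJ.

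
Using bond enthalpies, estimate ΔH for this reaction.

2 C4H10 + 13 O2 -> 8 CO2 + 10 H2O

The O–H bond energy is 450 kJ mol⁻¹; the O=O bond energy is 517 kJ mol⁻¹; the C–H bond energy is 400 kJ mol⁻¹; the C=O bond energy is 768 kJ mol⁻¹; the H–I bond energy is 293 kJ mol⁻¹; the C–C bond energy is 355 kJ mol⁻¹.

ΔH ≈ −4437 kJ

Bonds broken (reactants):
  C–C: 6 × 355 = 2130
  C–H: 20 × 400 = 8000
  O=O: 13 × 517 = 6721
  Σ(broken) = 16851 kJ
Bonds formed (products):
  C=O: 16 × 768 = 12288
  O–H: 20 × 450 = 9000
  Σ(formed) = 21288 kJ
ΔH = Σ(broken) − Σ(formed) = 16851 − 21288 = −4437 kJ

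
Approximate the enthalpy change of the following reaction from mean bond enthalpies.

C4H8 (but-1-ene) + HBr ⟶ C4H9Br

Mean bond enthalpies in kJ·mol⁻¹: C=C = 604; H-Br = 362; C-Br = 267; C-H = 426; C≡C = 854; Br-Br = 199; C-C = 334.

Bonds broken (reactants):
  C-C: 2 × 334 = 668
  C-H: 8 × 426 = 3408
  C=C: 1 × 604 = 604
  H-Br: 1 × 362 = 362
  Σ(broken) = 5042 kJ
Bonds formed (products):
  C-Br: 1 × 267 = 267
  C-C: 3 × 334 = 1002
  C-H: 9 × 426 = 3834
  Σ(formed) = 5103 kJ
ΔH = Σ(broken) − Σ(formed) = 5042 − 5103 = −61 kJ

ΔH ≈ −61 kJ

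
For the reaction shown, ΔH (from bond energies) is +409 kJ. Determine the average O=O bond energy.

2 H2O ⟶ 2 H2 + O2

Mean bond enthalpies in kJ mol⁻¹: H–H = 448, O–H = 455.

D(O=O) ≈ 515 kJ/mol

Let D be the O=O bond energy.
Σ(broken) = 4×455 = 1820
Σ(formed) = 2×448 + 1×D = 896 + D
ΔH = Σ(broken) − Σ(formed) = (1820) − (896 + D) = +924 − D
Setting this equal to +409 kJ gives D = 515 kJ/mol.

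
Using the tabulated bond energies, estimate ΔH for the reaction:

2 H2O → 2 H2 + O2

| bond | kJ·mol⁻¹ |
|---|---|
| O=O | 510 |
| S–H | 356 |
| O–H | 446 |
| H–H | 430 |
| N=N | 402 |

Bonds broken (reactants):
  O–H: 4 × 446 = 1784
  Σ(broken) = 1784 kJ
Bonds formed (products):
  H–H: 2 × 430 = 860
  O=O: 1 × 510 = 510
  Σ(formed) = 1370 kJ
ΔH = Σ(broken) − Σ(formed) = 1784 − 1370 = +414 kJ

ΔH ≈ +414 kJ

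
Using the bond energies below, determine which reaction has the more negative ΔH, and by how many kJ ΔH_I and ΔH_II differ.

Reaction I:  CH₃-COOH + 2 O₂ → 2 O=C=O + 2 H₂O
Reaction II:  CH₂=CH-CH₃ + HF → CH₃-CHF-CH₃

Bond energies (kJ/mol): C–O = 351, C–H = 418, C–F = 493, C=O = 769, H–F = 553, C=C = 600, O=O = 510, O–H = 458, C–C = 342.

Reaction I:
  Bonds broken (reactants):
    C–C: 1 × 342 = 342
    C–H: 3 × 418 = 1254
    C–O: 1 × 351 = 351
    C=O: 1 × 769 = 769
    O–H: 1 × 458 = 458
    O=O: 2 × 510 = 1020
    Σ(broken) = 4194 kJ
  Bonds formed (products):
    C=O: 4 × 769 = 3076
    O–H: 4 × 458 = 1832
    Σ(formed) = 4908 kJ
  ΔH_I = 4194 − 4908 = −714 kJ
Reaction II:
  Bonds broken (reactants):
    C–C: 1 × 342 = 342
    C–H: 6 × 418 = 2508
    C=C: 1 × 600 = 600
    H–F: 1 × 553 = 553
    Σ(broken) = 4003 kJ
  Bonds formed (products):
    C–C: 2 × 342 = 684
    C–F: 1 × 493 = 493
    C–H: 7 × 418 = 2926
    Σ(formed) = 4103 kJ
  ΔH_II = 4003 − 4103 = −100 kJ
ΔH_I − ΔH_II = −614 kJ, so reaction I has the more negative ΔH; |ΔH_I − ΔH_II| = 614 kJ.

Reaction I, by 614 kJ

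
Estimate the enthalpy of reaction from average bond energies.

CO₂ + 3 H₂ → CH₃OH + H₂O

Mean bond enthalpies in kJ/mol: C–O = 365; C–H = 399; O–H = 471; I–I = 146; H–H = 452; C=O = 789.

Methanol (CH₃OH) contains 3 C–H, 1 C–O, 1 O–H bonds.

Bonds broken (reactants):
  C=O: 2 × 789 = 1578
  H–H: 3 × 452 = 1356
  Σ(broken) = 2934 kJ
Bonds formed (products):
  C–H: 3 × 399 = 1197
  C–O: 1 × 365 = 365
  O–H: 3 × 471 = 1413
  Σ(formed) = 2975 kJ
ΔH = Σ(broken) − Σ(formed) = 2934 − 2975 = −41 kJ

ΔH ≈ −41 kJ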